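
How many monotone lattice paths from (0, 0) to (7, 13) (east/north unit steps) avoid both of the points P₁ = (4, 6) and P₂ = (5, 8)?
Number of paths = 38523

Inclusion–exclusion. Total paths: C(20, 7) = 77520. Through P₁: C(10, 4)·C(10, 3) = 25200. Through P₂: C(13, 5)·C(7, 2) = 27027. Since P₁ is strictly southwest of P₂, a monotone path through both must visit P₁ then P₂; paths through both = C(10, 4)·C(3, 1)·C(7, 2) = 13230. Avoid both = 77520 − 25200 − 27027 + 13230 = 38523.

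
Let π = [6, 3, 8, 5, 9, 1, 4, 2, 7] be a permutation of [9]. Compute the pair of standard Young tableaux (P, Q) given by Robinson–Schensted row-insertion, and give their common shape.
P = [1, 2, 7] / [3, 4, 9] / [5, 8] / [6];  Q = [1, 3, 5] / [2, 4, 9] / [6, 7] / [8];  common shape = (3, 3, 2, 1)

Row-insert the values π_1, π_2, … into P one at a time, bumping the leftmost entry strictly greater than the inserted value down to the next row. The recording tableau Q records, in position (i, j), the step at which that cell was added to P.
  Insert 6 (step 1): P = [6];  Q = [1]
  Insert 3 (step 2): P = [3] / [6];  Q = [1] / [2]
  Insert 8 (step 3): P = [3, 8] / [6];  Q = [1, 3] / [2]
  Insert 5 (step 4): P = [3, 5] / [6, 8];  Q = [1, 3] / [2, 4]
  Insert 9 (step 5): P = [3, 5, 9] / [6, 8];  Q = [1, 3, 5] / [2, 4]
  Insert 1 (step 6): P = [1, 5, 9] / [3, 8] / [6];  Q = [1, 3, 5] / [2, 4] / [6]
  Insert 4 (step 7): P = [1, 4, 9] / [3, 5] / [6, 8];  Q = [1, 3, 5] / [2, 4] / [6, 7]
  Insert 2 (step 8): P = [1, 2, 9] / [3, 4] / [5, 8] / [6];  Q = [1, 3, 5] / [2, 4] / [6, 7] / [8]
  Insert 7 (step 9): P = [1, 2, 7] / [3, 4, 9] / [5, 8] / [6];  Q = [1, 3, 5] / [2, 4, 9] / [6, 7] / [8]
Final shape: (3, 3, 2, 1).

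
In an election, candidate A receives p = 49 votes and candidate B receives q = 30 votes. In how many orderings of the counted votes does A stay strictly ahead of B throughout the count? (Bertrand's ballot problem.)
Strict-lead orderings = 1333519289256080821180

Total orderings of the 79 votes with 49 for A: C(79, 49) = 5544632834275283414380. By the Bertrand ballot formula (Cycle Lemma / reflection principle), the number of orderings in which A is strictly ahead of B throughout is (p − q)/(p + q) · C(p + q, p) = (49 − 30)/(49 + 30) · 5544632834275283414380 = 1333519289256080821180.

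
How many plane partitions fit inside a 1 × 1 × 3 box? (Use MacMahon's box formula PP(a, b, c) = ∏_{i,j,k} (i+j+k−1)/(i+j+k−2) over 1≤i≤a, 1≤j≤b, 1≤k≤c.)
PP(1, 1, 3) = 4

Evaluate the triple product over i = 1..1, j = 1..1, k = 1..3. The factors are (2/1) · (3/2) · (4/3). The numerators and denominators telescope so the product is an integer; carrying out the multiplication exactly gives PP(1, 1, 3) = 4.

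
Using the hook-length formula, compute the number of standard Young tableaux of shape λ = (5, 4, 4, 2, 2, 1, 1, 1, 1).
# SYT of shape (5, 4, 4, 2, 2, 1, 1, 1, 1) = 307676880

Hook-length formula: f^λ = n! / Π hook(c), product over all cells c of the Young diagram. For λ = (5, 4, 4, 2, 2, 1, 1, 1, 1), n = 21 boxes. Hook lengths by row (left-to-right, top-to-bottom): [13, 8, 5, 4, 1]; [11, 6, 3, 2]; [10, 5, 2, 1]; [7, 2]; [6, 1]; [4]; [3]; [2]; [1]. Product of hooks = 166053888000. So f^λ = 21! / 166053888000 = 51090942171709440000 / 166053888000 = 307676880.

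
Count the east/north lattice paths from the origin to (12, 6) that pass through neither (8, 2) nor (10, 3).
Number of paths = 13904

Inclusion–exclusion. Total paths: C(18, 12) = 18564. Through P₁: C(10, 8)·C(8, 4) = 3150. Through P₂: C(13, 10)·C(5, 2) = 2860. Since P₁ is strictly southwest of P₂, a monotone path through both must visit P₁ then P₂; paths through both = C(10, 8)·C(3, 2)·C(5, 2) = 1350. Avoid both = 18564 − 3150 − 2860 + 1350 = 13904.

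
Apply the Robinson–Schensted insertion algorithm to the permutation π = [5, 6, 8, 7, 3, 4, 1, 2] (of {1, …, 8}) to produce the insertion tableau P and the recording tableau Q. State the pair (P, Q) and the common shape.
P = [1, 2, 7] / [3, 4] / [5, 6] / [8];  Q = [1, 2, 3] / [4, 6] / [5, 8] / [7];  common shape = (3, 2, 2, 1)

Row-insert the values π_1, π_2, … into P one at a time, bumping the leftmost entry strictly greater than the inserted value down to the next row. The recording tableau Q records, in position (i, j), the step at which that cell was added to P.
  Insert 5 (step 1): P = [5];  Q = [1]
  Insert 6 (step 2): P = [5, 6];  Q = [1, 2]
  Insert 8 (step 3): P = [5, 6, 8];  Q = [1, 2, 3]
  Insert 7 (step 4): P = [5, 6, 7] / [8];  Q = [1, 2, 3] / [4]
  Insert 3 (step 5): P = [3, 6, 7] / [5] / [8];  Q = [1, 2, 3] / [4] / [5]
  Insert 4 (step 6): P = [3, 4, 7] / [5, 6] / [8];  Q = [1, 2, 3] / [4, 6] / [5]
  Insert 1 (step 7): P = [1, 4, 7] / [3, 6] / [5] / [8];  Q = [1, 2, 3] / [4, 6] / [5] / [7]
  Insert 2 (step 8): P = [1, 2, 7] / [3, 4] / [5, 6] / [8];  Q = [1, 2, 3] / [4, 6] / [5, 8] / [7]
Final shape: (3, 2, 2, 1).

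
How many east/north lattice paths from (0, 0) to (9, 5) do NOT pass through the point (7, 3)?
Number of paths = 1282

Total paths from (0, 0) to (9, 5): C(14, 9) = 2002. Paths through (7, 3): (paths (0, 0) → (7, 3)) × (paths (7, 3) → (9, 5)) = C(10, 7) · C(4, 2) = 120 · 6 = 720. Avoidance count = 2002 − 720 = 1282.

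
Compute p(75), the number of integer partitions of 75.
p(75) = 8118264

Compute p(n) via the recurrence p(n, m) = p(n, m−1) + p(n−m, m), where p(n, m) counts partitions of n with all parts ≤ m and p(n) = p(n, n). The base cases are p(0, m) = 1 and p(n, 0) = 0 for n > 0. Filling the table yields p(75) = 8118264. (Euler's pentagonal recurrence is an alternative.)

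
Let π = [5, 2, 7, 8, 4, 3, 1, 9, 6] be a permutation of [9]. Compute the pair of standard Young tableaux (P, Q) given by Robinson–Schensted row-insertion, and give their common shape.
P = [1, 3, 6, 9] / [2, 7, 8] / [4] / [5];  Q = [1, 3, 4, 8] / [2, 5, 9] / [6] / [7];  common shape = (4, 3, 1, 1)

Row-insert the values π_1, π_2, … into P one at a time, bumping the leftmost entry strictly greater than the inserted value down to the next row. The recording tableau Q records, in position (i, j), the step at which that cell was added to P.
  Insert 5 (step 1): P = [5];  Q = [1]
  Insert 2 (step 2): P = [2] / [5];  Q = [1] / [2]
  Insert 7 (step 3): P = [2, 7] / [5];  Q = [1, 3] / [2]
  Insert 8 (step 4): P = [2, 7, 8] / [5];  Q = [1, 3, 4] / [2]
  Insert 4 (step 5): P = [2, 4, 8] / [5, 7];  Q = [1, 3, 4] / [2, 5]
  Insert 3 (step 6): P = [2, 3, 8] / [4, 7] / [5];  Q = [1, 3, 4] / [2, 5] / [6]
  Insert 1 (step 7): P = [1, 3, 8] / [2, 7] / [4] / [5];  Q = [1, 3, 4] / [2, 5] / [6] / [7]
  Insert 9 (step 8): P = [1, 3, 8, 9] / [2, 7] / [4] / [5];  Q = [1, 3, 4, 8] / [2, 5] / [6] / [7]
  Insert 6 (step 9): P = [1, 3, 6, 9] / [2, 7, 8] / [4] / [5];  Q = [1, 3, 4, 8] / [2, 5, 9] / [6] / [7]
Final shape: (4, 3, 1, 1).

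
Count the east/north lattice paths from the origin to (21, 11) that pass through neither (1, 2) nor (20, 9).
Number of paths = 74854650

Inclusion–exclusion. Total paths: C(32, 21) = 129024480. Through P₁: C(3, 1)·C(29, 20) = 30045015. Through P₂: C(29, 20)·C(3, 1) = 30045015. Since P₁ is strictly southwest of P₂, a monotone path through both must visit P₁ then P₂; paths through both = C(3, 1)·C(26, 19)·C(3, 1) = 5920200. Avoid both = 129024480 − 30045015 − 30045015 + 5920200 = 74854650.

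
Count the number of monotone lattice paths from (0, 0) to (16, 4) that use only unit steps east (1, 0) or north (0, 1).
Number of paths = 4845

A monotone lattice path from (0, 0) to (16, 4) consists of 16 east steps and 4 north steps in some order, so it is determined by which 16 of the 20 steps are east. The count is C(20, 16) = 4845.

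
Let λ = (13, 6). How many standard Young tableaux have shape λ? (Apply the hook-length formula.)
# SYT of shape (13, 6) = 15504

Hook-length formula: f^λ = n! / Π hook(c), product over all cells c of the Young diagram. For λ = (13, 6), n = 19 boxes. Hook lengths by row (left-to-right, top-to-bottom): [14, 13, 12, 11, 10, 9, 7, 6, 5, 4, 3, 2, 1]; [6, 5, 4, 3, 2, 1]. Product of hooks = 7846046208000. So f^λ = 19! / 7846046208000 = 121645100408832000 / 7846046208000 = 15504.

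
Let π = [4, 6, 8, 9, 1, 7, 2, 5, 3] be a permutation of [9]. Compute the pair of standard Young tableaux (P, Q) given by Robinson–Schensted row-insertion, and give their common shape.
P = [1, 2, 3, 9] / [4, 5, 7] / [6] / [8];  Q = [1, 2, 3, 4] / [5, 6, 8] / [7] / [9];  common shape = (4, 3, 1, 1)

Row-insert the values π_1, π_2, … into P one at a time, bumping the leftmost entry strictly greater than the inserted value down to the next row. The recording tableau Q records, in position (i, j), the step at which that cell was added to P.
  Insert 4 (step 1): P = [4];  Q = [1]
  Insert 6 (step 2): P = [4, 6];  Q = [1, 2]
  Insert 8 (step 3): P = [4, 6, 8];  Q = [1, 2, 3]
  Insert 9 (step 4): P = [4, 6, 8, 9];  Q = [1, 2, 3, 4]
  Insert 1 (step 5): P = [1, 6, 8, 9] / [4];  Q = [1, 2, 3, 4] / [5]
  Insert 7 (step 6): P = [1, 6, 7, 9] / [4, 8];  Q = [1, 2, 3, 4] / [5, 6]
  Insert 2 (step 7): P = [1, 2, 7, 9] / [4, 6] / [8];  Q = [1, 2, 3, 4] / [5, 6] / [7]
  Insert 5 (step 8): P = [1, 2, 5, 9] / [4, 6, 7] / [8];  Q = [1, 2, 3, 4] / [5, 6, 8] / [7]
  Insert 3 (step 9): P = [1, 2, 3, 9] / [4, 5, 7] / [6] / [8];  Q = [1, 2, 3, 4] / [5, 6, 8] / [7] / [9]
Final shape: (4, 3, 1, 1).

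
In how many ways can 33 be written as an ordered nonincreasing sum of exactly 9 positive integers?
p(33, 9 parts) = 1076

Partitions of n into exactly k parts are in bijection with partitions of n − k into at most k parts (subtract 1 from each part). So p(33, exactly 9) = p(24, parts ≤ 9). Computing via the recurrence p(m, j) = p(m, j−1) + p(m−j, j) gives 1076.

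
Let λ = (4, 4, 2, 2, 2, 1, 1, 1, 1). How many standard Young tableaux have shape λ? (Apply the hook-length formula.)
# SYT of shape (4, 4, 2, 2, 2, 1, 1, 1, 1) = 1989000

Hook-length formula: f^λ = n! / Π hook(c), product over all cells c of the Young diagram. For λ = (4, 4, 2, 2, 2, 1, 1, 1, 1), n = 18 boxes. Hook lengths by row (left-to-right, top-to-bottom): [12, 7, 3, 2]; [11, 6, 2, 1]; [8, 3]; [7, 2]; [6, 1]; [4]; [3]; [2]; [1]. Product of hooks = 3218890752. So f^λ = 18! / 3218890752 = 6402373705728000 / 3218890752 = 1989000.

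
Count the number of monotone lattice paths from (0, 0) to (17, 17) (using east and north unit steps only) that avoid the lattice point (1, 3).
Number of paths = 1751915520

Total paths from (0, 0) to (17, 17): C(34, 17) = 2333606220. Paths through (1, 3): (paths (0, 0) → (1, 3)) × (paths (1, 3) → (17, 17)) = C(4, 1) · C(30, 16) = 4 · 145422675 = 581690700. Avoidance count = 2333606220 − 581690700 = 1751915520.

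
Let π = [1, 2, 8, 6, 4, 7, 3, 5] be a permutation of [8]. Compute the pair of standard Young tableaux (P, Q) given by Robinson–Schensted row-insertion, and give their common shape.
P = [1, 2, 3, 5] / [4, 7] / [6] / [8];  Q = [1, 2, 3, 6] / [4, 8] / [5] / [7];  common shape = (4, 2, 1, 1)

Row-insert the values π_1, π_2, … into P one at a time, bumping the leftmost entry strictly greater than the inserted value down to the next row. The recording tableau Q records, in position (i, j), the step at which that cell was added to P.
  Insert 1 (step 1): P = [1];  Q = [1]
  Insert 2 (step 2): P = [1, 2];  Q = [1, 2]
  Insert 8 (step 3): P = [1, 2, 8];  Q = [1, 2, 3]
  Insert 6 (step 4): P = [1, 2, 6] / [8];  Q = [1, 2, 3] / [4]
  Insert 4 (step 5): P = [1, 2, 4] / [6] / [8];  Q = [1, 2, 3] / [4] / [5]
  Insert 7 (step 6): P = [1, 2, 4, 7] / [6] / [8];  Q = [1, 2, 3, 6] / [4] / [5]
  Insert 3 (step 7): P = [1, 2, 3, 7] / [4] / [6] / [8];  Q = [1, 2, 3, 6] / [4] / [5] / [7]
  Insert 5 (step 8): P = [1, 2, 3, 5] / [4, 7] / [6] / [8];  Q = [1, 2, 3, 6] / [4, 8] / [5] / [7]
Final shape: (4, 2, 1, 1).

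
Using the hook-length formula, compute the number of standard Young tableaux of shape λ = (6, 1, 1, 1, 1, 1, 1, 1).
# SYT of shape (6, 1, 1, 1, 1, 1, 1, 1) = 792

Hook-length formula: f^λ = n! / Π hook(c), product over all cells c of the Young diagram. For λ = (6, 1, 1, 1, 1, 1, 1, 1), n = 13 boxes. Hook lengths by row (left-to-right, top-to-bottom): [13, 5, 4, 3, 2, 1]; [7]; [6]; [5]; [4]; [3]; [2]; [1]. Product of hooks = 7862400. So f^λ = 13! / 7862400 = 6227020800 / 7862400 = 792.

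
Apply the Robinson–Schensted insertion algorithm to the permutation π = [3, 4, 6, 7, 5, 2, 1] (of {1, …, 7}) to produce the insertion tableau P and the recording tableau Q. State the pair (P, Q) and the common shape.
P = [1, 4, 5, 7] / [2] / [3] / [6];  Q = [1, 2, 3, 4] / [5] / [6] / [7];  common shape = (4, 1, 1, 1)

Row-insert the values π_1, π_2, … into P one at a time, bumping the leftmost entry strictly greater than the inserted value down to the next row. The recording tableau Q records, in position (i, j), the step at which that cell was added to P.
  Insert 3 (step 1): P = [3];  Q = [1]
  Insert 4 (step 2): P = [3, 4];  Q = [1, 2]
  Insert 6 (step 3): P = [3, 4, 6];  Q = [1, 2, 3]
  Insert 7 (step 4): P = [3, 4, 6, 7];  Q = [1, 2, 3, 4]
  Insert 5 (step 5): P = [3, 4, 5, 7] / [6];  Q = [1, 2, 3, 4] / [5]
  Insert 2 (step 6): P = [2, 4, 5, 7] / [3] / [6];  Q = [1, 2, 3, 4] / [5] / [6]
  Insert 1 (step 7): P = [1, 4, 5, 7] / [2] / [3] / [6];  Q = [1, 2, 3, 4] / [5] / [6] / [7]
Final shape: (4, 1, 1, 1).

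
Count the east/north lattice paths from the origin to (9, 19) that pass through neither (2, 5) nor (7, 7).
Number of paths = 4192839

Inclusion–exclusion. Total paths: C(28, 9) = 6906900. Through P₁: C(7, 2)·C(21, 7) = 2441880. Through P₂: C(14, 7)·C(14, 2) = 312312. Since P₁ is strictly southwest of P₂, a monotone path through both must visit P₁ then P₂; paths through both = C(7, 2)·C(7, 5)·C(14, 2) = 40131. Avoid both = 6906900 − 2441880 − 312312 + 40131 = 4192839.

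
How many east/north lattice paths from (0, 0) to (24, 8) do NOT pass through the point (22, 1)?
Number of paths = 10517472

Total paths from (0, 0) to (24, 8): C(32, 24) = 10518300. Paths through (22, 1): (paths (0, 0) → (22, 1)) × (paths (22, 1) → (24, 8)) = C(23, 22) · C(9, 2) = 23 · 36 = 828. Avoidance count = 10518300 − 828 = 10517472.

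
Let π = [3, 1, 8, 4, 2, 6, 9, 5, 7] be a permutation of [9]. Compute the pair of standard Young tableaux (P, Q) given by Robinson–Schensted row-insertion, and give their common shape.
P = [1, 2, 5, 7] / [3, 4, 6, 9] / [8];  Q = [1, 3, 6, 7] / [2, 4, 8, 9] / [5];  common shape = (4, 4, 1)

Row-insert the values π_1, π_2, … into P one at a time, bumping the leftmost entry strictly greater than the inserted value down to the next row. The recording tableau Q records, in position (i, j), the step at which that cell was added to P.
  Insert 3 (step 1): P = [3];  Q = [1]
  Insert 1 (step 2): P = [1] / [3];  Q = [1] / [2]
  Insert 8 (step 3): P = [1, 8] / [3];  Q = [1, 3] / [2]
  Insert 4 (step 4): P = [1, 4] / [3, 8];  Q = [1, 3] / [2, 4]
  Insert 2 (step 5): P = [1, 2] / [3, 4] / [8];  Q = [1, 3] / [2, 4] / [5]
  Insert 6 (step 6): P = [1, 2, 6] / [3, 4] / [8];  Q = [1, 3, 6] / [2, 4] / [5]
  Insert 9 (step 7): P = [1, 2, 6, 9] / [3, 4] / [8];  Q = [1, 3, 6, 7] / [2, 4] / [5]
  Insert 5 (step 8): P = [1, 2, 5, 9] / [3, 4, 6] / [8];  Q = [1, 3, 6, 7] / [2, 4, 8] / [5]
  Insert 7 (step 9): P = [1, 2, 5, 7] / [3, 4, 6, 9] / [8];  Q = [1, 3, 6, 7] / [2, 4, 8, 9] / [5]
Final shape: (4, 4, 1).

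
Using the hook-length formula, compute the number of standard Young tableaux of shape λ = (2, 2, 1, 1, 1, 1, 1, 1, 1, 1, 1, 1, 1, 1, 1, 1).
# SYT of shape (2, 2, 1, 1, 1, 1, 1, 1, 1, 1, 1, 1, 1, 1, 1, 1) = 135

Hook-length formula: f^λ = n! / Π hook(c), product over all cells c of the Young diagram. For λ = (2, 2, 1, 1, 1, 1, 1, 1, 1, 1, 1, 1, 1, 1, 1, 1), n = 18 boxes. Hook lengths by row (left-to-right, top-to-bottom): [17, 2]; [16, 1]; [14]; [13]; [12]; [11]; [10]; [9]; [8]; [7]; [6]; [5]; [4]; [3]; [2]; [1]. Product of hooks = 47424990412800. So f^λ = 18! / 47424990412800 = 6402373705728000 / 47424990412800 = 135.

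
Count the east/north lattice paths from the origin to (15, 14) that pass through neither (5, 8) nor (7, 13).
Number of paths = 66798027

Inclusion–exclusion. Total paths: C(29, 15) = 77558760. Through P₁: C(13, 5)·C(16, 10) = 10306296. Through P₂: C(20, 7)·C(9, 8) = 697680. Since P₁ is strictly southwest of P₂, a monotone path through both must visit P₁ then P₂; paths through both = C(13, 5)·C(7, 2)·C(9, 8) = 243243. Avoid both = 77558760 − 10306296 − 697680 + 243243 = 66798027.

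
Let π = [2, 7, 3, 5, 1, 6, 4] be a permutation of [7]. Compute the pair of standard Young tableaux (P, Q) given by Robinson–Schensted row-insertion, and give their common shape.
P = [1, 3, 4, 6] / [2, 5] / [7];  Q = [1, 2, 4, 6] / [3, 7] / [5];  common shape = (4, 2, 1)

Row-insert the values π_1, π_2, … into P one at a time, bumping the leftmost entry strictly greater than the inserted value down to the next row. The recording tableau Q records, in position (i, j), the step at which that cell was added to P.
  Insert 2 (step 1): P = [2];  Q = [1]
  Insert 7 (step 2): P = [2, 7];  Q = [1, 2]
  Insert 3 (step 3): P = [2, 3] / [7];  Q = [1, 2] / [3]
  Insert 5 (step 4): P = [2, 3, 5] / [7];  Q = [1, 2, 4] / [3]
  Insert 1 (step 5): P = [1, 3, 5] / [2] / [7];  Q = [1, 2, 4] / [3] / [5]
  Insert 6 (step 6): P = [1, 3, 5, 6] / [2] / [7];  Q = [1, 2, 4, 6] / [3] / [5]
  Insert 4 (step 7): P = [1, 3, 4, 6] / [2, 5] / [7];  Q = [1, 2, 4, 6] / [3, 7] / [5]
Final shape: (4, 2, 1).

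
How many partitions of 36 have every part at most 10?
p(36, parts ≤ 10) = 9418

Use the recurrence p(n, m) = p(n, m−1) + p(n−m, m): either the largest part is < m (count p(n, m−1)) or the largest part is exactly m (remove one copy of m, count p(n−m, m)). With p(0, ·) = 1 this gives p(36, parts ≤ 10) = 9418. (By conjugating Young diagrams, this also counts partitions of 36 into at most 10 parts.)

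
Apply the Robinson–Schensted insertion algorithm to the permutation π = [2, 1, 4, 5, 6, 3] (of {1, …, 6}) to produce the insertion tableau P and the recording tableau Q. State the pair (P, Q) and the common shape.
P = [1, 3, 5, 6] / [2, 4];  Q = [1, 3, 4, 5] / [2, 6];  common shape = (4, 2)

Row-insert the values π_1, π_2, … into P one at a time, bumping the leftmost entry strictly greater than the inserted value down to the next row. The recording tableau Q records, in position (i, j), the step at which that cell was added to P.
  Insert 2 (step 1): P = [2];  Q = [1]
  Insert 1 (step 2): P = [1] / [2];  Q = [1] / [2]
  Insert 4 (step 3): P = [1, 4] / [2];  Q = [1, 3] / [2]
  Insert 5 (step 4): P = [1, 4, 5] / [2];  Q = [1, 3, 4] / [2]
  Insert 6 (step 5): P = [1, 4, 5, 6] / [2];  Q = [1, 3, 4, 5] / [2]
  Insert 3 (step 6): P = [1, 3, 5, 6] / [2, 4];  Q = [1, 3, 4, 5] / [2, 6]
Final shape: (4, 2).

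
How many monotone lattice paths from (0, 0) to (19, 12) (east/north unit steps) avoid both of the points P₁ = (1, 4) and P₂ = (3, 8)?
Number of paths = 132873100

Inclusion–exclusion. Total paths: C(31, 19) = 141120525. Through P₁: C(5, 1)·C(26, 18) = 7811375. Through P₂: C(11, 3)·C(20, 16) = 799425. Since P₁ is strictly southwest of P₂, a monotone path through both must visit P₁ then P₂; paths through both = C(5, 1)·C(6, 2)·C(20, 16) = 363375. Avoid both = 141120525 − 7811375 − 799425 + 363375 = 132873100.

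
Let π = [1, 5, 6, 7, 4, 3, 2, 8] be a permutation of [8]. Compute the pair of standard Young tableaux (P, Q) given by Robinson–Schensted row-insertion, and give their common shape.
P = [1, 2, 6, 7, 8] / [3] / [4] / [5];  Q = [1, 2, 3, 4, 8] / [5] / [6] / [7];  common shape = (5, 1, 1, 1)

Row-insert the values π_1, π_2, … into P one at a time, bumping the leftmost entry strictly greater than the inserted value down to the next row. The recording tableau Q records, in position (i, j), the step at which that cell was added to P.
  Insert 1 (step 1): P = [1];  Q = [1]
  Insert 5 (step 2): P = [1, 5];  Q = [1, 2]
  Insert 6 (step 3): P = [1, 5, 6];  Q = [1, 2, 3]
  Insert 7 (step 4): P = [1, 5, 6, 7];  Q = [1, 2, 3, 4]
  Insert 4 (step 5): P = [1, 4, 6, 7] / [5];  Q = [1, 2, 3, 4] / [5]
  Insert 3 (step 6): P = [1, 3, 6, 7] / [4] / [5];  Q = [1, 2, 3, 4] / [5] / [6]
  Insert 2 (step 7): P = [1, 2, 6, 7] / [3] / [4] / [5];  Q = [1, 2, 3, 4] / [5] / [6] / [7]
  Insert 8 (step 8): P = [1, 2, 6, 7, 8] / [3] / [4] / [5];  Q = [1, 2, 3, 4, 8] / [5] / [6] / [7]
Final shape: (5, 1, 1, 1).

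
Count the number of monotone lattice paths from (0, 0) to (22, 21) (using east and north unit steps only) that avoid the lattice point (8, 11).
Number of paths = 903813830868

Total paths from (0, 0) to (22, 21): C(43, 22) = 1052049481860. Paths through (8, 11): (paths (0, 0) → (8, 11)) × (paths (8, 11) → (22, 21)) = C(19, 8) · C(24, 14) = 75582 · 1961256 = 148235650992. Avoidance count = 1052049481860 − 148235650992 = 903813830868.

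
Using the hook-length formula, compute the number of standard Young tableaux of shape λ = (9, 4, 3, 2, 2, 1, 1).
# SYT of shape (9, 4, 3, 2, 2, 1, 1) = 2276193920

Hook-length formula: f^λ = n! / Π hook(c), product over all cells c of the Young diagram. For λ = (9, 4, 3, 2, 2, 1, 1), n = 22 boxes. Hook lengths by row (left-to-right, top-to-bottom): [15, 12, 9, 7, 5, 4, 3, 2, 1]; [9, 6, 3, 1]; [7, 4, 1]; [5, 2]; [4, 1]; [2]; [1]. Product of hooks = 493807104000. So f^λ = 22! / 493807104000 = 1124000727777607680000 / 493807104000 = 2276193920.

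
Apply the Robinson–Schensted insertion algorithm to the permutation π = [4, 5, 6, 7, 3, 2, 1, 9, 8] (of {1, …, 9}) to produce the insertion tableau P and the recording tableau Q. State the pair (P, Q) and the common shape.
P = [1, 5, 6, 7, 8] / [2, 9] / [3] / [4];  Q = [1, 2, 3, 4, 8] / [5, 9] / [6] / [7];  common shape = (5, 2, 1, 1)

Row-insert the values π_1, π_2, … into P one at a time, bumping the leftmost entry strictly greater than the inserted value down to the next row. The recording tableau Q records, in position (i, j), the step at which that cell was added to P.
  Insert 4 (step 1): P = [4];  Q = [1]
  Insert 5 (step 2): P = [4, 5];  Q = [1, 2]
  Insert 6 (step 3): P = [4, 5, 6];  Q = [1, 2, 3]
  Insert 7 (step 4): P = [4, 5, 6, 7];  Q = [1, 2, 3, 4]
  Insert 3 (step 5): P = [3, 5, 6, 7] / [4];  Q = [1, 2, 3, 4] / [5]
  Insert 2 (step 6): P = [2, 5, 6, 7] / [3] / [4];  Q = [1, 2, 3, 4] / [5] / [6]
  Insert 1 (step 7): P = [1, 5, 6, 7] / [2] / [3] / [4];  Q = [1, 2, 3, 4] / [5] / [6] / [7]
  Insert 9 (step 8): P = [1, 5, 6, 7, 9] / [2] / [3] / [4];  Q = [1, 2, 3, 4, 8] / [5] / [6] / [7]
  Insert 8 (step 9): P = [1, 5, 6, 7, 8] / [2, 9] / [3] / [4];  Q = [1, 2, 3, 4, 8] / [5, 9] / [6] / [7]
Final shape: (5, 2, 1, 1).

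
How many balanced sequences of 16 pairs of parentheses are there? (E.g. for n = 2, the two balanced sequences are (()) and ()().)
C_16 = 35357670

These balanced parentheses are counted by the Catalan number C_n = (1/(n + 1)) · C(2n, n). For n = 16: C_16 = (1/17) · C(32, 16) = 601080390/17 = 35357670.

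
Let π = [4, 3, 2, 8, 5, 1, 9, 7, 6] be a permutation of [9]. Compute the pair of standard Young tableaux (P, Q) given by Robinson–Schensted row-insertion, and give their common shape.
P = [1, 5, 6] / [2, 7, 9] / [3, 8] / [4];  Q = [1, 4, 7] / [2, 5, 8] / [3, 9] / [6];  common shape = (3, 3, 2, 1)

Row-insert the values π_1, π_2, … into P one at a time, bumping the leftmost entry strictly greater than the inserted value down to the next row. The recording tableau Q records, in position (i, j), the step at which that cell was added to P.
  Insert 4 (step 1): P = [4];  Q = [1]
  Insert 3 (step 2): P = [3] / [4];  Q = [1] / [2]
  Insert 2 (step 3): P = [2] / [3] / [4];  Q = [1] / [2] / [3]
  Insert 8 (step 4): P = [2, 8] / [3] / [4];  Q = [1, 4] / [2] / [3]
  Insert 5 (step 5): P = [2, 5] / [3, 8] / [4];  Q = [1, 4] / [2, 5] / [3]
  Insert 1 (step 6): P = [1, 5] / [2, 8] / [3] / [4];  Q = [1, 4] / [2, 5] / [3] / [6]
  Insert 9 (step 7): P = [1, 5, 9] / [2, 8] / [3] / [4];  Q = [1, 4, 7] / [2, 5] / [3] / [6]
  Insert 7 (step 8): P = [1, 5, 7] / [2, 8, 9] / [3] / [4];  Q = [1, 4, 7] / [2, 5, 8] / [3] / [6]
  Insert 6 (step 9): P = [1, 5, 6] / [2, 7, 9] / [3, 8] / [4];  Q = [1, 4, 7] / [2, 5, 8] / [3, 9] / [6]
Final shape: (3, 3, 2, 1).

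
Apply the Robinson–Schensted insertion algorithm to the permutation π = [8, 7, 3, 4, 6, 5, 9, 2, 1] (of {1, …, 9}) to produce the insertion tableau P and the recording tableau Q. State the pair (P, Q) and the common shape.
P = [1, 4, 5, 9] / [2] / [3] / [6] / [7] / [8];  Q = [1, 4, 5, 7] / [2] / [3] / [6] / [8] / [9];  common shape = (4, 1, 1, 1, 1, 1)

Row-insert the values π_1, π_2, … into P one at a time, bumping the leftmost entry strictly greater than the inserted value down to the next row. The recording tableau Q records, in position (i, j), the step at which that cell was added to P.
  Insert 8 (step 1): P = [8];  Q = [1]
  Insert 7 (step 2): P = [7] / [8];  Q = [1] / [2]
  Insert 3 (step 3): P = [3] / [7] / [8];  Q = [1] / [2] / [3]
  Insert 4 (step 4): P = [3, 4] / [7] / [8];  Q = [1, 4] / [2] / [3]
  Insert 6 (step 5): P = [3, 4, 6] / [7] / [8];  Q = [1, 4, 5] / [2] / [3]
  Insert 5 (step 6): P = [3, 4, 5] / [6] / [7] / [8];  Q = [1, 4, 5] / [2] / [3] / [6]
  Insert 9 (step 7): P = [3, 4, 5, 9] / [6] / [7] / [8];  Q = [1, 4, 5, 7] / [2] / [3] / [6]
  Insert 2 (step 8): P = [2, 4, 5, 9] / [3] / [6] / [7] / [8];  Q = [1, 4, 5, 7] / [2] / [3] / [6] / [8]
  Insert 1 (step 9): P = [1, 4, 5, 9] / [2] / [3] / [6] / [7] / [8];  Q = [1, 4, 5, 7] / [2] / [3] / [6] / [8] / [9]
Final shape: (4, 1, 1, 1, 1, 1).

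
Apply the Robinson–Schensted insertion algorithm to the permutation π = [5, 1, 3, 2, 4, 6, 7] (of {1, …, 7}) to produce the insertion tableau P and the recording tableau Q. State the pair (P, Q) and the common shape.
P = [1, 2, 4, 6, 7] / [3] / [5];  Q = [1, 3, 5, 6, 7] / [2] / [4];  common shape = (5, 1, 1)

Row-insert the values π_1, π_2, … into P one at a time, bumping the leftmost entry strictly greater than the inserted value down to the next row. The recording tableau Q records, in position (i, j), the step at which that cell was added to P.
  Insert 5 (step 1): P = [5];  Q = [1]
  Insert 1 (step 2): P = [1] / [5];  Q = [1] / [2]
  Insert 3 (step 3): P = [1, 3] / [5];  Q = [1, 3] / [2]
  Insert 2 (step 4): P = [1, 2] / [3] / [5];  Q = [1, 3] / [2] / [4]
  Insert 4 (step 5): P = [1, 2, 4] / [3] / [5];  Q = [1, 3, 5] / [2] / [4]
  Insert 6 (step 6): P = [1, 2, 4, 6] / [3] / [5];  Q = [1, 3, 5, 6] / [2] / [4]
  Insert 7 (step 7): P = [1, 2, 4, 6, 7] / [3] / [5];  Q = [1, 3, 5, 6, 7] / [2] / [4]
Final shape: (5, 1, 1).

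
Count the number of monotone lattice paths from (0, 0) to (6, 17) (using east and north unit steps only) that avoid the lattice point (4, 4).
Number of paths = 93597

Total paths from (0, 0) to (6, 17): C(23, 6) = 100947. Paths through (4, 4): (paths (0, 0) → (4, 4)) × (paths (4, 4) → (6, 17)) = C(8, 4) · C(15, 2) = 70 · 105 = 7350. Avoidance count = 100947 − 7350 = 93597.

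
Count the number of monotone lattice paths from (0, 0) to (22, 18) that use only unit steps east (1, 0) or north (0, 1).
Number of paths = 113380261800

A monotone lattice path from (0, 0) to (22, 18) consists of 22 east steps and 18 north steps in some order, so it is determined by which 22 of the 40 steps are east. The count is C(40, 22) = 113380261800.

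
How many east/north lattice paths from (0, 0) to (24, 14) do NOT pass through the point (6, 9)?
Number of paths = 9501140855

Total paths from (0, 0) to (24, 14): C(38, 24) = 9669554100. Paths through (6, 9): (paths (0, 0) → (6, 9)) × (paths (6, 9) → (24, 14)) = C(15, 6) · C(23, 18) = 5005 · 33649 = 168413245. Avoidance count = 9669554100 − 168413245 = 9501140855.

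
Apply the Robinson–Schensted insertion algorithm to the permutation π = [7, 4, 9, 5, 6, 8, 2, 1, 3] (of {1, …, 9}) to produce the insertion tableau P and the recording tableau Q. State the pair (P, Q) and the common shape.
P = [1, 3, 6, 8] / [2, 5] / [4, 9] / [7];  Q = [1, 3, 5, 6] / [2, 4] / [7, 9] / [8];  common shape = (4, 2, 2, 1)

Row-insert the values π_1, π_2, … into P one at a time, bumping the leftmost entry strictly greater than the inserted value down to the next row. The recording tableau Q records, in position (i, j), the step at which that cell was added to P.
  Insert 7 (step 1): P = [7];  Q = [1]
  Insert 4 (step 2): P = [4] / [7];  Q = [1] / [2]
  Insert 9 (step 3): P = [4, 9] / [7];  Q = [1, 3] / [2]
  Insert 5 (step 4): P = [4, 5] / [7, 9];  Q = [1, 3] / [2, 4]
  Insert 6 (step 5): P = [4, 5, 6] / [7, 9];  Q = [1, 3, 5] / [2, 4]
  Insert 8 (step 6): P = [4, 5, 6, 8] / [7, 9];  Q = [1, 3, 5, 6] / [2, 4]
  Insert 2 (step 7): P = [2, 5, 6, 8] / [4, 9] / [7];  Q = [1, 3, 5, 6] / [2, 4] / [7]
  Insert 1 (step 8): P = [1, 5, 6, 8] / [2, 9] / [4] / [7];  Q = [1, 3, 5, 6] / [2, 4] / [7] / [8]
  Insert 3 (step 9): P = [1, 3, 6, 8] / [2, 5] / [4, 9] / [7];  Q = [1, 3, 5, 6] / [2, 4] / [7, 9] / [8]
Final shape: (4, 2, 2, 1).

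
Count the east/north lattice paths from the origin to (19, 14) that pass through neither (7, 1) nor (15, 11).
Number of paths = 519043440

Inclusion–exclusion. Total paths: C(33, 19) = 818809200. Through P₁: C(8, 7)·C(25, 12) = 41602400. Through P₂: C(26, 15)·C(7, 4) = 270415600. Since P₁ is strictly southwest of P₂, a monotone path through both must visit P₁ then P₂; paths through both = C(8, 7)·C(18, 8)·C(7, 4) = 12252240. Avoid both = 818809200 − 41602400 − 270415600 + 12252240 = 519043440.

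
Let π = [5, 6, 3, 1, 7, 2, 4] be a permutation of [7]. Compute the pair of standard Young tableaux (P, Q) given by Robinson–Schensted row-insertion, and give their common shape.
P = [1, 2, 4] / [3, 6, 7] / [5];  Q = [1, 2, 5] / [3, 6, 7] / [4];  common shape = (3, 3, 1)

Row-insert the values π_1, π_2, … into P one at a time, bumping the leftmost entry strictly greater than the inserted value down to the next row. The recording tableau Q records, in position (i, j), the step at which that cell was added to P.
  Insert 5 (step 1): P = [5];  Q = [1]
  Insert 6 (step 2): P = [5, 6];  Q = [1, 2]
  Insert 3 (step 3): P = [3, 6] / [5];  Q = [1, 2] / [3]
  Insert 1 (step 4): P = [1, 6] / [3] / [5];  Q = [1, 2] / [3] / [4]
  Insert 7 (step 5): P = [1, 6, 7] / [3] / [5];  Q = [1, 2, 5] / [3] / [4]
  Insert 2 (step 6): P = [1, 2, 7] / [3, 6] / [5];  Q = [1, 2, 5] / [3, 6] / [4]
  Insert 4 (step 7): P = [1, 2, 4] / [3, 6, 7] / [5];  Q = [1, 2, 5] / [3, 6, 7] / [4]
Final shape: (3, 3, 1).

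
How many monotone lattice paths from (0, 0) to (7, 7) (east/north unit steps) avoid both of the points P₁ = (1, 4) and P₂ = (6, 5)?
Number of paths = 1716

Inclusion–exclusion. Total paths: C(14, 7) = 3432. Through P₁: C(5, 1)·C(9, 6) = 420. Through P₂: C(11, 6)·C(3, 1) = 1386. Since P₁ is strictly southwest of P₂, a monotone path through both must visit P₁ then P₂; paths through both = C(5, 1)·C(6, 5)·C(3, 1) = 90. Avoid both = 3432 − 420 − 1386 + 90 = 1716.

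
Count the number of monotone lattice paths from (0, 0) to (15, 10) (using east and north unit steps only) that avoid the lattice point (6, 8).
Number of paths = 3103595

Total paths from (0, 0) to (15, 10): C(25, 15) = 3268760. Paths through (6, 8): (paths (0, 0) → (6, 8)) × (paths (6, 8) → (15, 10)) = C(14, 6) · C(11, 9) = 3003 · 55 = 165165. Avoidance count = 3268760 − 165165 = 3103595.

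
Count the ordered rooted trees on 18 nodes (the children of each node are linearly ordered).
C_17 = 129644790

These ordered rooted trees are counted by the Catalan number C_n = (1/(n + 1)) · C(2n, n). For n = 17: C_17 = (1/18) · C(34, 17) = 2333606220/18 = 129644790.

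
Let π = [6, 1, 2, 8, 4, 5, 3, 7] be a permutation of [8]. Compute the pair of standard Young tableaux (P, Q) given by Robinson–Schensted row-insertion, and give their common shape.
P = [1, 2, 3, 5, 7] / [4, 8] / [6];  Q = [1, 3, 4, 6, 8] / [2, 5] / [7];  common shape = (5, 2, 1)

Row-insert the values π_1, π_2, … into P one at a time, bumping the leftmost entry strictly greater than the inserted value down to the next row. The recording tableau Q records, in position (i, j), the step at which that cell was added to P.
  Insert 6 (step 1): P = [6];  Q = [1]
  Insert 1 (step 2): P = [1] / [6];  Q = [1] / [2]
  Insert 2 (step 3): P = [1, 2] / [6];  Q = [1, 3] / [2]
  Insert 8 (step 4): P = [1, 2, 8] / [6];  Q = [1, 3, 4] / [2]
  Insert 4 (step 5): P = [1, 2, 4] / [6, 8];  Q = [1, 3, 4] / [2, 5]
  Insert 5 (step 6): P = [1, 2, 4, 5] / [6, 8];  Q = [1, 3, 4, 6] / [2, 5]
  Insert 3 (step 7): P = [1, 2, 3, 5] / [4, 8] / [6];  Q = [1, 3, 4, 6] / [2, 5] / [7]
  Insert 7 (step 8): P = [1, 2, 3, 5, 7] / [4, 8] / [6];  Q = [1, 3, 4, 6, 8] / [2, 5] / [7]
Final shape: (5, 2, 1).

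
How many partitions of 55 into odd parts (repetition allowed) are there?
p_odd(55) = 6378

Enumerate partitions using only odd parts via the recurrence o(n, m) = o(n, m−2) + o(n−m, m) over odd m, starting from the largest odd part ≤ n. This gives p_odd(55) = 6378. (Euler's theorem: equals the count of distinct-part partitions.)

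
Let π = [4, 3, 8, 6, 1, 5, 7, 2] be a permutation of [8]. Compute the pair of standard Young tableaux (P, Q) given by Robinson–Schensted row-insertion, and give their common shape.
P = [1, 2, 7] / [3, 5] / [4, 6] / [8];  Q = [1, 3, 7] / [2, 4] / [5, 6] / [8];  common shape = (3, 2, 2, 1)

Row-insert the values π_1, π_2, … into P one at a time, bumping the leftmost entry strictly greater than the inserted value down to the next row. The recording tableau Q records, in position (i, j), the step at which that cell was added to P.
  Insert 4 (step 1): P = [4];  Q = [1]
  Insert 3 (step 2): P = [3] / [4];  Q = [1] / [2]
  Insert 8 (step 3): P = [3, 8] / [4];  Q = [1, 3] / [2]
  Insert 6 (step 4): P = [3, 6] / [4, 8];  Q = [1, 3] / [2, 4]
  Insert 1 (step 5): P = [1, 6] / [3, 8] / [4];  Q = [1, 3] / [2, 4] / [5]
  Insert 5 (step 6): P = [1, 5] / [3, 6] / [4, 8];  Q = [1, 3] / [2, 4] / [5, 6]
  Insert 7 (step 7): P = [1, 5, 7] / [3, 6] / [4, 8];  Q = [1, 3, 7] / [2, 4] / [5, 6]
  Insert 2 (step 8): P = [1, 2, 7] / [3, 5] / [4, 6] / [8];  Q = [1, 3, 7] / [2, 4] / [5, 6] / [8]
Final shape: (3, 2, 2, 1).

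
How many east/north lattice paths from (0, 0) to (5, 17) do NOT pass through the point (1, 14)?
Number of paths = 25809

Total paths from (0, 0) to (5, 17): C(22, 5) = 26334. Paths through (1, 14): (paths (0, 0) → (1, 14)) × (paths (1, 14) → (5, 17)) = C(15, 1) · C(7, 4) = 15 · 35 = 525. Avoidance count = 26334 − 525 = 25809.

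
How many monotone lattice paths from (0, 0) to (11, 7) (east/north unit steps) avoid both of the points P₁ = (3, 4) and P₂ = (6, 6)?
Number of paths = 22605

Inclusion–exclusion. Total paths: C(18, 11) = 31824. Through P₁: C(7, 3)·C(11, 8) = 5775. Through P₂: C(12, 6)·C(6, 5) = 5544. Since P₁ is strictly southwest of P₂, a monotone path through both must visit P₁ then P₂; paths through both = C(7, 3)·C(5, 3)·C(6, 5) = 2100. Avoid both = 31824 − 5775 − 5544 + 2100 = 22605.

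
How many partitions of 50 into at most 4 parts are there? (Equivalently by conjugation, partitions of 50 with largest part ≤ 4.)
p(50, parts ≤ 4) = 1154

Use the recurrence p(n, m) = p(n, m−1) + p(n−m, m): either the largest part is < m (count p(n, m−1)) or the largest part is exactly m (remove one copy of m, count p(n−m, m)). With p(0, ·) = 1 this gives p(50, parts ≤ 4) = 1154. (By conjugating Young diagrams, this also counts partitions of 50 into at most 4 parts.)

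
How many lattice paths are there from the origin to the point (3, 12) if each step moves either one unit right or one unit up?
Number of paths = 455

A monotone lattice path from (0, 0) to (3, 12) consists of 3 east steps and 12 north steps in some order, so it is determined by which 3 of the 15 steps are east. The count is C(15, 3) = 455.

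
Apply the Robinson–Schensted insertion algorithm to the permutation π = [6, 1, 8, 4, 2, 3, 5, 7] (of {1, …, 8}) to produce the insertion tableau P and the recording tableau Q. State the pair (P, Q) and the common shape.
P = [1, 2, 3, 5, 7] / [4, 8] / [6];  Q = [1, 3, 6, 7, 8] / [2, 4] / [5];  common shape = (5, 2, 1)

Row-insert the values π_1, π_2, … into P one at a time, bumping the leftmost entry strictly greater than the inserted value down to the next row. The recording tableau Q records, in position (i, j), the step at which that cell was added to P.
  Insert 6 (step 1): P = [6];  Q = [1]
  Insert 1 (step 2): P = [1] / [6];  Q = [1] / [2]
  Insert 8 (step 3): P = [1, 8] / [6];  Q = [1, 3] / [2]
  Insert 4 (step 4): P = [1, 4] / [6, 8];  Q = [1, 3] / [2, 4]
  Insert 2 (step 5): P = [1, 2] / [4, 8] / [6];  Q = [1, 3] / [2, 4] / [5]
  Insert 3 (step 6): P = [1, 2, 3] / [4, 8] / [6];  Q = [1, 3, 6] / [2, 4] / [5]
  Insert 5 (step 7): P = [1, 2, 3, 5] / [4, 8] / [6];  Q = [1, 3, 6, 7] / [2, 4] / [5]
  Insert 7 (step 8): P = [1, 2, 3, 5, 7] / [4, 8] / [6];  Q = [1, 3, 6, 7, 8] / [2, 4] / [5]
Final shape: (5, 2, 1).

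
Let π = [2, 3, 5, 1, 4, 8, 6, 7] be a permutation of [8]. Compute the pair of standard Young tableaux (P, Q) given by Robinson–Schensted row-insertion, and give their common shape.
P = [1, 3, 4, 6, 7] / [2, 5, 8];  Q = [1, 2, 3, 6, 8] / [4, 5, 7];  common shape = (5, 3)

Row-insert the values π_1, π_2, … into P one at a time, bumping the leftmost entry strictly greater than the inserted value down to the next row. The recording tableau Q records, in position (i, j), the step at which that cell was added to P.
  Insert 2 (step 1): P = [2];  Q = [1]
  Insert 3 (step 2): P = [2, 3];  Q = [1, 2]
  Insert 5 (step 3): P = [2, 3, 5];  Q = [1, 2, 3]
  Insert 1 (step 4): P = [1, 3, 5] / [2];  Q = [1, 2, 3] / [4]
  Insert 4 (step 5): P = [1, 3, 4] / [2, 5];  Q = [1, 2, 3] / [4, 5]
  Insert 8 (step 6): P = [1, 3, 4, 8] / [2, 5];  Q = [1, 2, 3, 6] / [4, 5]
  Insert 6 (step 7): P = [1, 3, 4, 6] / [2, 5, 8];  Q = [1, 2, 3, 6] / [4, 5, 7]
  Insert 7 (step 8): P = [1, 3, 4, 6, 7] / [2, 5, 8];  Q = [1, 2, 3, 6, 8] / [4, 5, 7]
Final shape: (5, 3).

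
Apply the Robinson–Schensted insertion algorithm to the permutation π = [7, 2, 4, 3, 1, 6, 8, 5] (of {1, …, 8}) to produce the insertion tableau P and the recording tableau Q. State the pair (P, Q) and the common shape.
P = [1, 3, 5, 8] / [2, 6] / [4] / [7];  Q = [1, 3, 6, 7] / [2, 8] / [4] / [5];  common shape = (4, 2, 1, 1)

Row-insert the values π_1, π_2, … into P one at a time, bumping the leftmost entry strictly greater than the inserted value down to the next row. The recording tableau Q records, in position (i, j), the step at which that cell was added to P.
  Insert 7 (step 1): P = [7];  Q = [1]
  Insert 2 (step 2): P = [2] / [7];  Q = [1] / [2]
  Insert 4 (step 3): P = [2, 4] / [7];  Q = [1, 3] / [2]
  Insert 3 (step 4): P = [2, 3] / [4] / [7];  Q = [1, 3] / [2] / [4]
  Insert 1 (step 5): P = [1, 3] / [2] / [4] / [7];  Q = [1, 3] / [2] / [4] / [5]
  Insert 6 (step 6): P = [1, 3, 6] / [2] / [4] / [7];  Q = [1, 3, 6] / [2] / [4] / [5]
  Insert 8 (step 7): P = [1, 3, 6, 8] / [2] / [4] / [7];  Q = [1, 3, 6, 7] / [2] / [4] / [5]
  Insert 5 (step 8): P = [1, 3, 5, 8] / [2, 6] / [4] / [7];  Q = [1, 3, 6, 7] / [2, 8] / [4] / [5]
Final shape: (4, 2, 1, 1).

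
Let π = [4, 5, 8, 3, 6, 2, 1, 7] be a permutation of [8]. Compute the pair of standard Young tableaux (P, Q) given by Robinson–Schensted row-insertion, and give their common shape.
P = [1, 5, 6, 7] / [2, 8] / [3] / [4];  Q = [1, 2, 3, 8] / [4, 5] / [6] / [7];  common shape = (4, 2, 1, 1)

Row-insert the values π_1, π_2, … into P one at a time, bumping the leftmost entry strictly greater than the inserted value down to the next row. The recording tableau Q records, in position (i, j), the step at which that cell was added to P.
  Insert 4 (step 1): P = [4];  Q = [1]
  Insert 5 (step 2): P = [4, 5];  Q = [1, 2]
  Insert 8 (step 3): P = [4, 5, 8];  Q = [1, 2, 3]
  Insert 3 (step 4): P = [3, 5, 8] / [4];  Q = [1, 2, 3] / [4]
  Insert 6 (step 5): P = [3, 5, 6] / [4, 8];  Q = [1, 2, 3] / [4, 5]
  Insert 2 (step 6): P = [2, 5, 6] / [3, 8] / [4];  Q = [1, 2, 3] / [4, 5] / [6]
  Insert 1 (step 7): P = [1, 5, 6] / [2, 8] / [3] / [4];  Q = [1, 2, 3] / [4, 5] / [6] / [7]
  Insert 7 (step 8): P = [1, 5, 6, 7] / [2, 8] / [3] / [4];  Q = [1, 2, 3, 8] / [4, 5] / [6] / [7]
Final shape: (4, 2, 1, 1).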